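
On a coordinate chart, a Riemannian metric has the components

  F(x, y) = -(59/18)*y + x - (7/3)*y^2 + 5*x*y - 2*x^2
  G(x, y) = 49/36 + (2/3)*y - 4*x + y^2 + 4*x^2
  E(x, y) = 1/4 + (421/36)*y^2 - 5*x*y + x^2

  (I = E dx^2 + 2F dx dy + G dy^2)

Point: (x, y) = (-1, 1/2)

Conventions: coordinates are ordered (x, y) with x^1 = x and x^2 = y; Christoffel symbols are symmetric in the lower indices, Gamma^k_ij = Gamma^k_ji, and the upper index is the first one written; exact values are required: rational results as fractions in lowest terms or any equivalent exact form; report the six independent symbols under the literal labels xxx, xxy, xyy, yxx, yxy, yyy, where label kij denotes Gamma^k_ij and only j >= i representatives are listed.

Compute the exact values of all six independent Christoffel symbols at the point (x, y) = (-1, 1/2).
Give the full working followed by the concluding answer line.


E = 961/144, F = -139/18, G = 179/18 at the point
E_x = -9/2, E_y = 601/36, F_x = 15/2, F_y = -191/18, G_x = -12, G_y = 5/3
EG - F^2 = 1939/288;  g^inv = (288/1939) * [[179/18, 139/18], [139/18, 961/144]]
first-kind symbols [ij,l] = (1/2)(d_i g_jl + d_j g_il - d_l g_ij): [xx,x] = E_x/2 = -9/4, [xx,y] = F_x - E_y/2 = -61/72, [xy,x] = E_y/2 = 601/72, [xy,y] = G_x/2 = -6, [yy,x] = F_y - G_x/2 = -83/18, [yy,y] = G_y/2 = 5/6
Gamma^x_ij = (G*[ij,x] - F*[ij,y])/(EG - F^2), Gamma^y_ij = (E*[ij,y] - F*[ij,x])/(EG - F^2)

Answer: Gamma_xxx = -74954/17451, Gamma_xxy = 95062/17451, Gamma_xyy = -102176/17451, Gamma_yxx = -238765/69804, Gamma_yxy = 63290/17451, Gamma_yyy = -77881/17451


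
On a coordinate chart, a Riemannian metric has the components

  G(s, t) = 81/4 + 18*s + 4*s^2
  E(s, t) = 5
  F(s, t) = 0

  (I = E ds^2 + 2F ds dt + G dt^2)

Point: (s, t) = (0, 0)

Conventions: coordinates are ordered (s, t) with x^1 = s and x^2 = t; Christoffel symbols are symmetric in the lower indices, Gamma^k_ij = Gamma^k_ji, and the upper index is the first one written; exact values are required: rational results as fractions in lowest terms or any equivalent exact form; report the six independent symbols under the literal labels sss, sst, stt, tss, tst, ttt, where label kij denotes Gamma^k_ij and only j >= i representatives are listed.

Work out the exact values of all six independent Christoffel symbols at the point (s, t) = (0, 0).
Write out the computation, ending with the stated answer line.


E = 5, F = 0, G = 81/4 at the point
E_s = 0, E_t = 0, F_s = 0, F_t = 0, G_s = 18, G_t = 0
EG - F^2 = 405/4;  g^inv = (4/405) * [[81/4, 0], [0, 5]]
first-kind symbols [ij,l] = (1/2)(d_i g_jl + d_j g_il - d_l g_ij): [ss,s] = E_s/2 = 0, [ss,t] = F_s - E_t/2 = 0, [st,s] = E_t/2 = 0, [st,t] = G_s/2 = 9, [tt,s] = F_t - G_s/2 = -9, [tt,t] = G_t/2 = 0
Gamma^s_ij = (G*[ij,s] - F*[ij,t])/(EG - F^2), Gamma^t_ij = (E*[ij,t] - F*[ij,s])/(EG - F^2)

Answer: Gamma_sss = 0, Gamma_sst = 0, Gamma_stt = -9/5, Gamma_tss = 0, Gamma_tst = 4/9, Gamma_ttt = 0


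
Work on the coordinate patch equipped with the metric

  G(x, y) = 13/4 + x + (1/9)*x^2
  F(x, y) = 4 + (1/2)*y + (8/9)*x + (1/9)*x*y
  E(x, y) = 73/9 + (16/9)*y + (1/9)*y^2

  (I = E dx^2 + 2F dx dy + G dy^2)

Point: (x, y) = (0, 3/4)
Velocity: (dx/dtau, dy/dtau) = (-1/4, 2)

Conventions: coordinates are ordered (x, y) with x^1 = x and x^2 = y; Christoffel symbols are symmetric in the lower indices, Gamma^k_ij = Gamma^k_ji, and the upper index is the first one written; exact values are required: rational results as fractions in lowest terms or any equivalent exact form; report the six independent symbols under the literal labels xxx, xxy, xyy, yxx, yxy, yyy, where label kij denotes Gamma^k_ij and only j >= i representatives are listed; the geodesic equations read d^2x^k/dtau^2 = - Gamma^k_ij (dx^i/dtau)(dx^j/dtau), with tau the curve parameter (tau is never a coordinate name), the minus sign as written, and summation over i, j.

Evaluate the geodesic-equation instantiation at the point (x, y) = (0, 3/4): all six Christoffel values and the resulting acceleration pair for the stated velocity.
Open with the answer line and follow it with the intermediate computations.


Answer: Gamma_xxx = 0, Gamma_xxy = 140/1693, Gamma_xyy = 0, Gamma_yxx = 0, Gamma_yxy = 72/1693, Gamma_yyy = 0; accelerations (d^2x/dtau^2, d^2y/dtau^2) = (140/1693, 72/1693)

E = 1369/144, F = 35/8, G = 13/4 at the point
E_x = 0, E_y = 35/18, F_x = 35/36, F_y = 1/2, G_x = 1, G_y = 0
EG - F^2 = 1693/144;  g^inv = (144/1693) * [[13/4, -35/8], [-35/8, 1369/144]]
first-kind symbols [ij,l] = (1/2)(d_i g_jl + d_j g_il - d_l g_ij): [xx,x] = E_x/2 = 0, [xx,y] = F_x - E_y/2 = 0, [xy,x] = E_y/2 = 35/36, [xy,y] = G_x/2 = 1/2, [yy,x] = F_y - G_x/2 = 0, [yy,y] = G_y/2 = 0
Gamma^x_ij = (G*[ij,x] - F*[ij,y])/(EG - F^2), Gamma^y_ij = (E*[ij,y] - F*[ij,x])/(EG - F^2)
Gamma_xxx = 0, Gamma_xxy = 140/1693, Gamma_xyy = 0, Gamma_yxx = 0, Gamma_yxy = 72/1693, Gamma_yyy = 0
d^2x/dtau^2 = -(Gamma_xxx*(-1/4)^2 + 2*Gamma_xxy*(-1/4)*(2) + Gamma_xyy*(2)^2) = 140/1693
d^2y/dtau^2 = -(Gamma_yxx*(-1/4)^2 + 2*Gamma_yxy*(-1/4)*(2) + Gamma_yyy*(2)^2) = 72/1693


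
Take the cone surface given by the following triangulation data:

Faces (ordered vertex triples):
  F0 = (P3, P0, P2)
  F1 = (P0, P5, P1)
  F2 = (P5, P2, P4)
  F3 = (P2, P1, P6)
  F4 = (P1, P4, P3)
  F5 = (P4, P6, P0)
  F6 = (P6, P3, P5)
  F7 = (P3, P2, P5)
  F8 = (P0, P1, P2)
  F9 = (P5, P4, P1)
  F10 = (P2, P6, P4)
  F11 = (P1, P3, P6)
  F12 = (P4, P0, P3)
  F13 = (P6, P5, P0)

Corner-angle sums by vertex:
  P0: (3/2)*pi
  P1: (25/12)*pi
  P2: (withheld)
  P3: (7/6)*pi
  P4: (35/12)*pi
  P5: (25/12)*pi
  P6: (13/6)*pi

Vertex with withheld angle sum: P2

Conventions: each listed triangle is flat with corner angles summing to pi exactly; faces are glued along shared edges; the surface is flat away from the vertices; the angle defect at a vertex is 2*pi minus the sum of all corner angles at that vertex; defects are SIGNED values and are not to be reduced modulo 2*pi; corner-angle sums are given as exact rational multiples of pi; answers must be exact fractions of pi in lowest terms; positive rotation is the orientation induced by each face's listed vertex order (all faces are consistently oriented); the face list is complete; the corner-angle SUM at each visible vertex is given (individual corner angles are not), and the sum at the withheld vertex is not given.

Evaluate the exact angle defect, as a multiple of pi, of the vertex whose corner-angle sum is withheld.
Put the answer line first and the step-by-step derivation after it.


Answer: defect(P2) = -pi/12

V = 7, E = 21, F = 14; chi = V - E + F = 0
Gauss-Bonnet: total defect = 2*pi*chi = 0; visible defects sum to pi/12


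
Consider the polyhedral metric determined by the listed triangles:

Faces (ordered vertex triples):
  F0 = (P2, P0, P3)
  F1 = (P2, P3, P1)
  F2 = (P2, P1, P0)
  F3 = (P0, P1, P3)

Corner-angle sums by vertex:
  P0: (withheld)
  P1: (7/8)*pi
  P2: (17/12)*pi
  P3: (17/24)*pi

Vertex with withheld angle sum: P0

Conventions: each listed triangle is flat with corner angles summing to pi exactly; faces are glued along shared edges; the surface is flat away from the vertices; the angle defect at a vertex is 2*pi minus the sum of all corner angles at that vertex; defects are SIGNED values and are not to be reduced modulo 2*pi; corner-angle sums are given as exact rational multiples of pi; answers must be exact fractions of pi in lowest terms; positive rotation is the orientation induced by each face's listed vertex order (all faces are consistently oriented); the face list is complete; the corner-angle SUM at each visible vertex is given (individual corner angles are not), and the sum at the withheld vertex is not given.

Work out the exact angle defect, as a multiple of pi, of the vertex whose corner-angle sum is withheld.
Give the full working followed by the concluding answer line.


V = 4, E = 6, F = 4; chi = V - E + F = 2
Gauss-Bonnet: total defect = 2*pi*chi = 4*pi; visible defects sum to 3*pi

Answer: defect(P0) = pi


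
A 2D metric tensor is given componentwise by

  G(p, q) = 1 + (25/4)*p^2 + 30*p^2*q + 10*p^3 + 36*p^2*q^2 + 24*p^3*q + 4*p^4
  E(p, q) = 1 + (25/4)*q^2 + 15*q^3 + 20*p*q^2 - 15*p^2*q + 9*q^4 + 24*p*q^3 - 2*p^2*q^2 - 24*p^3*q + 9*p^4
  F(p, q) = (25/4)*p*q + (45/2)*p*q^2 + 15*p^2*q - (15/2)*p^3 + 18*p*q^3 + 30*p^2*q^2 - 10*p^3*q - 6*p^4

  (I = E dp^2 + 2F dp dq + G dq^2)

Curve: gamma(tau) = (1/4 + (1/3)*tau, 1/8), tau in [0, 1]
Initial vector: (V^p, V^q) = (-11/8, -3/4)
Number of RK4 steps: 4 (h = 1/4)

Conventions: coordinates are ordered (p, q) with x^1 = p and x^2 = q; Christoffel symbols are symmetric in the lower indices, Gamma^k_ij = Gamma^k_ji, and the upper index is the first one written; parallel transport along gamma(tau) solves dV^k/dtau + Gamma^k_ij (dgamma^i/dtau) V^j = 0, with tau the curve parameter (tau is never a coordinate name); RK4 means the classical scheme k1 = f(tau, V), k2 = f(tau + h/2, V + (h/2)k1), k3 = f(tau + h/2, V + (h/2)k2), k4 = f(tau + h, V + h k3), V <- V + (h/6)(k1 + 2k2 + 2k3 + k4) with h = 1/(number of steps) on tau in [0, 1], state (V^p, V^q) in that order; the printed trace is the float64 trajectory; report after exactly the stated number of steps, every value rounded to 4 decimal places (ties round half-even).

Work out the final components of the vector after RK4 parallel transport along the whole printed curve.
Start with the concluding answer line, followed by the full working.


Answer: V^p = -1.3578, V^q = -0.6564

gamma'(tau) = (1/3, 0); f(tau, V)^k = -Gamma^k_ij(gamma(tau)) gamma'^i(tau) V^j; h = 1/4; intermediate values shown to 6 dp
curve data and Christoffel symbols at the stage parameters:
  tau = 0.000000: gamma = (0.250000, 0.125000), gamma' = (0.333333, 0.000000); Gamma_ppp = -0.150925, Gamma_ppq = 0.641430, Gamma_pqq = 0.226387, Gamma_qpp = -0.476604, Gamma_qpq = 2.025568, Gamma_qqq = 0.714906
  tau = 0.125000: gamma = (0.291667, 0.125000), gamma' = (0.333333, 0.000000); Gamma_ppp = -0.135132, Gamma_ppq = 0.477468, Gamma_pqq = 0.189185, Gamma_qpp = -0.604342, Gamma_qpq = 2.135341, Gamma_qqq = 0.846078
  tau = 0.250000: gamma = (0.333333, 0.125000), gamma' = (0.333333, 0.000000); Gamma_ppp = -0.105435, Gamma_ppq = 0.322163, Gamma_pqq = 0.140580, Gamma_qpp = -0.714300, Gamma_qpq = 2.182583, Gamma_qqq = 0.952400
  tau = 0.375000: gamma = (0.375000, 0.125000), gamma' = (0.333333, 0.000000); Gamma_ppp = -0.066986, Gamma_ppq = 0.181818, Gamma_pqq = 0.086124, Gamma_qpp = -0.803828, Gamma_qpq = 2.181818, Gamma_qqq = 1.033493
  tau = 0.500000: gamma = (0.416667, 0.125000), gamma' = (0.333333, 0.000000); Gamma_ppp = -0.024057, Gamma_ppq = 0.059141, Gamma_pqq = 0.030072, Gamma_qpp = -0.873196, Gamma_qpq = 2.146608, Gamma_qqq = 1.091496
  tau = 0.625000: gamma = (0.458333, 0.125000), gamma' = (0.333333, 0.000000); Gamma_ppp = 0.020167, Gamma_ppq = -0.045562, Gamma_pqq = -0.024648, Gamma_qpp = -0.924303, Gamma_qpq = 2.088239, Gamma_qqq = 1.129703
  tau = 0.750000: gamma = (0.500000, 0.125000), gamma' = (0.333333, 0.000000); Gamma_ppp = 0.063512, Gamma_ppq = -0.133374, Gamma_pqq = -0.076214, Gamma_qpp = -0.959732, Gamma_qpq = 2.015437, Gamma_qqq = 1.151678
  tau = 0.875000: gamma = (0.541667, 0.125000), gamma' = (0.333333, 0.000000); Gamma_ppp = 0.104611, Gamma_ppq = -0.206052, Gamma_pqq = -0.123631, Gamma_qpp = -0.982183, Gamma_qpq = 1.934603, Gamma_qqq = 1.160762
  tau = 1.000000: gamma = (0.583333, 0.125000), gamma' = (0.333333, 0.000000); Gamma_ppp = 0.142694, Gamma_ppq = -0.265569, Gamma_pqq = -0.166476, Gamma_qpp = -0.994166, Gamma_qpq = 1.850253, Gamma_qqq = 1.159860
step 0: V^p = -1.3750, V^q = -0.7500
step 1: k1 = (0.091184, 0.287948), k2 = (0.052216, 0.233522), k3 = (0.053079, 0.237383), k4 = (0.026310, 0.178242); V <- V + (h/6)(k1 + 2k2 + 2k3 + k4): V^p = -1.3613, V^q = -0.6913
step 2: k1 = (0.026397, 0.178832), k2 = (0.010221, 0.122656), k3 = (0.010602, 0.127221), k4 = (0.002106, 0.076451); V <- V + (h/6)(k1 + 2k2 + 2k3 + k4): V^p = -1.3584, V^q = -0.6599
step 3: k1 = (0.002115, 0.076778), k2 = (-0.000746, 0.034199), k3 = (-0.000825, 0.037794), k4 = (-0.000154, 0.002329); V <- V + (h/6)(k1 + 2k2 + 2k3 + k4): V^p = -1.3585, V^q = -0.6506
step 4: k1 = (-0.000164, 0.002482), k2 = (0.002708, -0.025421), k3 = (0.002455, -0.023054), k4 = (0.006484, -0.045174); V <- V + (h/6)(k1 + 2k2 + 2k3 + k4): V^p = -1.3578, V^q = -0.6564


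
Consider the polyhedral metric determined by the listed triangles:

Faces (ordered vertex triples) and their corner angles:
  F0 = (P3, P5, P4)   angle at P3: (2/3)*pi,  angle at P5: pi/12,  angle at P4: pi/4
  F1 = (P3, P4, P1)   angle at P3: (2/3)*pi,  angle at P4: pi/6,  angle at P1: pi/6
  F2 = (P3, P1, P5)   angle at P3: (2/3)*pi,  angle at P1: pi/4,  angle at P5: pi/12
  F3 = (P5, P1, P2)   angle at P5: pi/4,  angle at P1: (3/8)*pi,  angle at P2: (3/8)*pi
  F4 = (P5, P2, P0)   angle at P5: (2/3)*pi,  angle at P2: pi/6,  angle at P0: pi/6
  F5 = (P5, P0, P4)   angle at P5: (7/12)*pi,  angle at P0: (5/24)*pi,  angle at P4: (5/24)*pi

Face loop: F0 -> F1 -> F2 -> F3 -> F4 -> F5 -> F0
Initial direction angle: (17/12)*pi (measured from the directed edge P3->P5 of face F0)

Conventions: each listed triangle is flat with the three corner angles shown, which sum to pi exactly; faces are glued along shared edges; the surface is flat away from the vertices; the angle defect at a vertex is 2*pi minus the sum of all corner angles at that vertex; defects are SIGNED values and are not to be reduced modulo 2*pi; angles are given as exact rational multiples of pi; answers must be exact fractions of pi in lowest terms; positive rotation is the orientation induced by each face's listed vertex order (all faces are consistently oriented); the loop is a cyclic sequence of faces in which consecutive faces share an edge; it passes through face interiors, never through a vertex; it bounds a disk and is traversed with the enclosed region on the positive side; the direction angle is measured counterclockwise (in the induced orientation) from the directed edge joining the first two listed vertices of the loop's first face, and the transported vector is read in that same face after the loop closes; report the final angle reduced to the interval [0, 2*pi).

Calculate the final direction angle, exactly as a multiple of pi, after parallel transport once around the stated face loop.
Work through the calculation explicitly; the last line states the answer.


enclosed vertex P3: corner angles sum to 2*pi, defect = 2*pi - 2*pi = 0
enclosed vertex P5: corner angles sum to (5/3)*pi, defect = 2*pi - (5/3)*pi = pi/3
by Gauss-Bonnet the loop rotates the vector by the enclosed defect sum (positive orientation, mod 2*pi)
final angle = (17/12)*pi + pi/3 = (7/4)*pi (mod 2*pi)

Answer: final direction angle = (7/4)*pi


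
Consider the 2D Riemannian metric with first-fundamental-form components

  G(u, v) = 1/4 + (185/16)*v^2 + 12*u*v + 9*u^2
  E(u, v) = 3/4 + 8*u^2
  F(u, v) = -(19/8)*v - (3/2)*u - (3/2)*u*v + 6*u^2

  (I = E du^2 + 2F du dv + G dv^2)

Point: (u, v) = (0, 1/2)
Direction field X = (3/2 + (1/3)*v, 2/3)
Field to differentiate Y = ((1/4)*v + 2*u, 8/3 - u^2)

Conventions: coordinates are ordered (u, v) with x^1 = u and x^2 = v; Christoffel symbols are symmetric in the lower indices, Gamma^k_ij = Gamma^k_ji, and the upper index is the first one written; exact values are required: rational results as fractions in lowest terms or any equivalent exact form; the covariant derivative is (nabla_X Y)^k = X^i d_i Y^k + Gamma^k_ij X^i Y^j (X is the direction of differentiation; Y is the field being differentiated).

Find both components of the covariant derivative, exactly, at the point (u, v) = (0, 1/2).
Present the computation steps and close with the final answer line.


E = 3/4, F = -19/16, G = 201/64 at the point
E_u = 0, E_v = 0, F_u = -9/4, F_v = -19/8, G_u = 6, G_v = 185/16
EG - F^2 = 121/128;  g^inv = (128/121) * [[201/64, 19/16], [19/16, 3/4]]
first-kind symbols [ij,l] = (1/2)(d_i g_jl + d_j g_il - d_l g_ij): [uu,u] = E_u/2 = 0, [uu,v] = F_u - E_v/2 = -9/4, [uv,u] = E_v/2 = 0, [uv,v] = G_u/2 = 3, [vv,u] = F_v - G_u/2 = -43/8, [vv,v] = G_v/2 = 185/32
Gamma^u_ij = (G*[ij,u] - F*[ij,v])/(EG - F^2), Gamma^v_ij = (E*[ij,v] - F*[ij,u])/(EG - F^2)
Gamma_uuu = -342/121, Gamma_uuv = 456/121, Gamma_uvv = -1282/121, Gamma_vuu = -216/121, Gamma_vuv = 288/121, Gamma_vvv = -262/121
X = (5/3, 2/3), Y = (1/8, 8/3) at the point

Answer: (nabla_X Y)^u = 41/36, (nabla_X Y)^v = 59/9


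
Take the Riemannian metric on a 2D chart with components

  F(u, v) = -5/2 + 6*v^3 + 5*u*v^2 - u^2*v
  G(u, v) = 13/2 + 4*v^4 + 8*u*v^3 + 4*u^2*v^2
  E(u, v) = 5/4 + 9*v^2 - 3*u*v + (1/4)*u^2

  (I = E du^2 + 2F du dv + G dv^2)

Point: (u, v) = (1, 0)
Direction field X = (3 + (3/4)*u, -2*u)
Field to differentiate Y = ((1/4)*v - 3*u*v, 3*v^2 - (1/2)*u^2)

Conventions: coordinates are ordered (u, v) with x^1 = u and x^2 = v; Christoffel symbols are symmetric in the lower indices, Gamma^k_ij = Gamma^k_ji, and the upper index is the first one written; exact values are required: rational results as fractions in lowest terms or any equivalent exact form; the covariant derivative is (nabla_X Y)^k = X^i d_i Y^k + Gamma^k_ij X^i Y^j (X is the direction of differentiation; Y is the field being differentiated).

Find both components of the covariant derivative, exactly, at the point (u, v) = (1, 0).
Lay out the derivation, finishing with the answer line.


E = 3/2, F = -5/2, G = 13/2 at the point
E_u = 1/2, E_v = -3, F_u = 0, F_v = -1, G_u = 0, G_v = 0
EG - F^2 = 7/2;  g^inv = (2/7) * [[13/2, 5/2], [5/2, 3/2]]
first-kind symbols [ij,l] = (1/2)(d_i g_jl + d_j g_il - d_l g_ij): [uu,u] = E_u/2 = 1/4, [uu,v] = F_u - E_v/2 = 3/2, [uv,u] = E_v/2 = -3/2, [uv,v] = G_u/2 = 0, [vv,u] = F_v - G_u/2 = -1, [vv,v] = G_v/2 = 0
Gamma^u_ij = (G*[ij,u] - F*[ij,v])/(EG - F^2), Gamma^v_ij = (E*[ij,v] - F*[ij,u])/(EG - F^2)
Gamma_uuu = 43/28, Gamma_uuv = -39/14, Gamma_uvv = -13/7, Gamma_vuu = 23/28, Gamma_vuv = -15/14, Gamma_vvv = -5/7
X = (15/4, -2), Y = (0, -1/2) at the point

Answer: (nabla_X Y)^u = 993/112, (nabla_X Y)^v = -275/112


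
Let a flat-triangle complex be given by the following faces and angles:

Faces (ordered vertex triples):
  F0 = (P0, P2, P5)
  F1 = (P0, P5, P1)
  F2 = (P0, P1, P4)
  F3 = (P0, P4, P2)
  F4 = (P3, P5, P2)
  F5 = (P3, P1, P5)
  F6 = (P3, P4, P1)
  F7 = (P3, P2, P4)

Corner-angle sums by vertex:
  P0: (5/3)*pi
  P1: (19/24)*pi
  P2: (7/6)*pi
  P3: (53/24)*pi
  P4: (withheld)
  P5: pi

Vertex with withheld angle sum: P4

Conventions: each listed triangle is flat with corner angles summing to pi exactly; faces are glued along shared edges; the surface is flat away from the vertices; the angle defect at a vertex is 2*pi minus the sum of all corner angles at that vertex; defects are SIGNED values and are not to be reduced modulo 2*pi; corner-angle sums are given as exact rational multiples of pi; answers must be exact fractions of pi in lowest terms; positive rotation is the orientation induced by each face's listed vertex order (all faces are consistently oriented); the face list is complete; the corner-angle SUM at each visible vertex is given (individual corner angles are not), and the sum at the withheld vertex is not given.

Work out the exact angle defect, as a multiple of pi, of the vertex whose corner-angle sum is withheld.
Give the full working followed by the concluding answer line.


V = 6, E = 12, F = 8; chi = V - E + F = 2
Gauss-Bonnet: total defect = 2*pi*chi = 4*pi; visible defects sum to (19/6)*pi

Answer: defect(P4) = (5/6)*pi


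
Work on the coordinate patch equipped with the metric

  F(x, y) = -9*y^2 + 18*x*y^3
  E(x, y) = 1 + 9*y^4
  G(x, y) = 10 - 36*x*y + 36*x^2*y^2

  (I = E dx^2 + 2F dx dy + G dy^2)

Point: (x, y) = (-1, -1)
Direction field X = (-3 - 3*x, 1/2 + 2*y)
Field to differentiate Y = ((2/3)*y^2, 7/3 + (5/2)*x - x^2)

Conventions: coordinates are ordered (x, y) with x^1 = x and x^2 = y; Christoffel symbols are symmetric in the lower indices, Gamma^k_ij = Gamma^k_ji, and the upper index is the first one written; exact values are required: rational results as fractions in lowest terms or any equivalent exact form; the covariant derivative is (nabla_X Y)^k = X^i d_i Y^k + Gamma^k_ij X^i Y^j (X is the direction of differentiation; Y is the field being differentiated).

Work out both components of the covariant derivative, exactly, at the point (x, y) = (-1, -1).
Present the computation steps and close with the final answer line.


E = 10, F = 9, G = 10 at the point
E_x = 0, E_y = -36, F_x = -18, F_y = -36, G_x = -36, G_y = -36
EG - F^2 = 19;  g^inv = (1/19) * [[10, -9], [-9, 10]]
first-kind symbols [ij,l] = (1/2)(d_i g_jl + d_j g_il - d_l g_ij): [xx,x] = E_x/2 = 0, [xx,y] = F_x - E_y/2 = 0, [xy,x] = E_y/2 = -18, [xy,y] = G_x/2 = -18, [yy,x] = F_y - G_x/2 = -18, [yy,y] = G_y/2 = -18
Gamma^x_ij = (G*[ij,x] - F*[ij,y])/(EG - F^2), Gamma^y_ij = (E*[ij,y] - F*[ij,x])/(EG - F^2)
Gamma_xxx = 0, Gamma_xxy = -18/19, Gamma_xyy = -18/19, Gamma_yxx = 0, Gamma_yxy = -18/19, Gamma_yyy = -18/19
X = (0, -3/2), Y = (2/3, -7/6) at the point

Answer: (nabla_X Y)^x = 49/38, (nabla_X Y)^y = -27/38


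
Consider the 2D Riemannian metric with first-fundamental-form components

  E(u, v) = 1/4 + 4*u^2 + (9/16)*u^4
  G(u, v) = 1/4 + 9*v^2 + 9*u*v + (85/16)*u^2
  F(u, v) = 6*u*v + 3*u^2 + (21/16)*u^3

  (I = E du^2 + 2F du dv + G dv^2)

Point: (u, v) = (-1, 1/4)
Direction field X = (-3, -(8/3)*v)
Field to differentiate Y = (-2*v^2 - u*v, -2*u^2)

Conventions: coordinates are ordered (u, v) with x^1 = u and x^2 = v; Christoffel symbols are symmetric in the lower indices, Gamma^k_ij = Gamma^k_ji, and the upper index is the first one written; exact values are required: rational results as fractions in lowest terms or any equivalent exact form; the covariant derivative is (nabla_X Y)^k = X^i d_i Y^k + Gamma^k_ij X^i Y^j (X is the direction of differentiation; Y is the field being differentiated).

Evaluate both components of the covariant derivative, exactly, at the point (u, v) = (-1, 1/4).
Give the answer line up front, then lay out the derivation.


Answer: (nabla_X Y)^u = 21149/22872, (nabla_X Y)^v = -437359/22872

E = 77/16, F = 3/16, G = 31/8 at the point
E_u = -41/4, E_v = 0, F_u = -9/16, F_v = -6, G_u = -67/8, G_v = -9/2
EG - F^2 = 4765/256;  g^inv = (256/4765) * [[31/8, -3/16], [-3/16, 77/16]]
first-kind symbols [ij,l] = (1/2)(d_i g_jl + d_j g_il - d_l g_ij): [uu,u] = E_u/2 = -41/8, [uu,v] = F_u - E_v/2 = -9/16, [uv,u] = E_v/2 = 0, [uv,v] = G_u/2 = -67/16, [vv,u] = F_v - G_u/2 = -29/16, [vv,v] = G_v/2 = -9/4
Gamma^u_ij = (G*[ij,u] - F*[ij,v])/(EG - F^2), Gamma^v_ij = (E*[ij,v] - F*[ij,u])/(EG - F^2)
Gamma_uuu = -5057/4765, Gamma_uuv = 201/4765, Gamma_uvv = -338/953, Gamma_vuu = -447/4765, Gamma_vuv = -5159/4765, Gamma_vvv = -537/953
X = (-3, -2/3), Y = (1/8, -2) at the point


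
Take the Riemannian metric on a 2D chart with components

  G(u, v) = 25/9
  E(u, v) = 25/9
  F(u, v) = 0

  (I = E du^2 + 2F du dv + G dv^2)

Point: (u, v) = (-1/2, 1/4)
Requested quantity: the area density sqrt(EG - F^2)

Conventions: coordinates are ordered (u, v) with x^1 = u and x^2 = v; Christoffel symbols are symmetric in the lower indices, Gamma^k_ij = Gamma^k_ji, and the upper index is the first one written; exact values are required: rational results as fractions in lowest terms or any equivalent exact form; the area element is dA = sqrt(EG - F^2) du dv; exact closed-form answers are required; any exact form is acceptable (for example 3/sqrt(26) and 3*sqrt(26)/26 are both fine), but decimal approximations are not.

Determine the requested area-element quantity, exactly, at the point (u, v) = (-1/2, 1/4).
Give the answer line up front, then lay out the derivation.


Answer: sqrt(EG - F^2) = 25/9

E = 25/9, F = 0, G = 25/9; EG - F^2 = 625/81


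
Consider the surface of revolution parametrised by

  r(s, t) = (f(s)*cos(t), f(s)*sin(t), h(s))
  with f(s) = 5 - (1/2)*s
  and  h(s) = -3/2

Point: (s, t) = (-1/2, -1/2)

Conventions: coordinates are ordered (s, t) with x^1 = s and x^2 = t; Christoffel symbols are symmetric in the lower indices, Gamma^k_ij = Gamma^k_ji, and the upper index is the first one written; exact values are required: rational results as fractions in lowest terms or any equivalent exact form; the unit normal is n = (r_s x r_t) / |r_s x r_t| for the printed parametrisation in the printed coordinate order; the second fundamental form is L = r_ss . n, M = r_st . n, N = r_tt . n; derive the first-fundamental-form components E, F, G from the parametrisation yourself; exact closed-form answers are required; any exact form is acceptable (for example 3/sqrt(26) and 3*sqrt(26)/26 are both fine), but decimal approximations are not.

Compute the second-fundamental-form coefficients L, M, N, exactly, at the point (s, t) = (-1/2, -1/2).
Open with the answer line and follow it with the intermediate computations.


Answer: L = 0, M = 0, N = 0

f = 21/4, f' = -1/2, f'' = 0, h' = 0, h'' = 0
E = 1/4, F = 0, G = 441/16; answer radicand W^2 = 1/4
unnormalised second-form numerators: l = 0, m = 0, n = 0; L = l/sqrt(1/4), and similarly M = m/sqrt(W^2), N = n/sqrt(W^2)


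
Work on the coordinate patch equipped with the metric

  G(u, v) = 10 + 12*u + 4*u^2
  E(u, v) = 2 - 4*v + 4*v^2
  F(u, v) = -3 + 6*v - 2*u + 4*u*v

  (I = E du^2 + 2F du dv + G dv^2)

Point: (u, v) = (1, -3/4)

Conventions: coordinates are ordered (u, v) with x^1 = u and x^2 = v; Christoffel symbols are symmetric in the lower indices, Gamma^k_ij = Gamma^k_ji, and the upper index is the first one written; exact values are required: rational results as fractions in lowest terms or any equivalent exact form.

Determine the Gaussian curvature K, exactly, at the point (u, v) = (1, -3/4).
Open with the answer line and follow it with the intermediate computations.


Answer: K = -64/16641

E = 29/4, F = -25/2, G = 26, EG - F^2 = 129/4 at the point
E_u = 0, E_v = -10, F_u = -5, F_v = 10, G_u = 20, G_v = 0
E_vv = 8, F_uv = 4, G_uu = 8
Compute both Brioschi determinants and normalise by (EG - F^2)^2.
M1 = [[-E_vv/2 + F_uv - G_uu/2, E_u/2, F_u - E_v/2], [F_v - G_u/2, E, F], [G_v/2, F, G]] = [[-4, 0, 0], [0, 29/4, -25/2], [0, -25/2, 26]]; det M1 = -129
M2 = [[0, E_v/2, G_u/2], [E_v/2, E, F], [G_u/2, F, G]] = [[0, -5, 10], [-5, 29/4, -25/2], [10, -25/2, 26]]; det M2 = -125
det M1 - det M2 = -4; K = -4 / (129/4)^2 = -64/16641


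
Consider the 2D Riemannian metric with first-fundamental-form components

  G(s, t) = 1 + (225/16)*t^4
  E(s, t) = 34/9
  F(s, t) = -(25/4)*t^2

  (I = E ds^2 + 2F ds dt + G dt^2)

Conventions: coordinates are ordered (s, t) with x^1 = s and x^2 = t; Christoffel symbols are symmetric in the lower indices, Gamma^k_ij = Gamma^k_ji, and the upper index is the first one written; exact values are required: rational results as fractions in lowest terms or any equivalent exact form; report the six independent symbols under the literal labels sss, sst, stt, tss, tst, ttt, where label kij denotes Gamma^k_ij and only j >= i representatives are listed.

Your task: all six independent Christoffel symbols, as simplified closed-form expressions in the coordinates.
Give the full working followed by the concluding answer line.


E = 34/9; F = -(25/4)*t^2; G = 1 + (225/16)*t^4
Gamma^k_ij = (1/2) g^{kl} (d_i g_jl + d_j g_il - d_l g_ij), with g^inv = (1/(EG-F^2)) [[G, -F], [-F, E]]
first partials: E_s = 0, E_t = 0, F_s = 0, F_t = -(25/2)*t, G_s = 0, G_t = (225/4)*t^3
D = EG - F^2 = 34/9 + (225/16)*t^4
expanded: Gamma^s_ss = (G E_s - 2F F_s + F E_t)/(2D), Gamma^s_st = (G E_t - F G_s)/(2D), Gamma^s_tt = (2G F_t - G G_s - F G_t)/(2D), Gamma^t_ss = (2E F_s - E E_t - F E_s)/(2D), Gamma^t_st = (E G_s - F E_t)/(2D), Gamma^t_tt = (E G_t - 2F F_t + F G_s)/(2D); substitute and cancel common factors

Answer: Gamma_sss = 0, Gamma_sst = 0, Gamma_stt = -1800*t/(2025*t^4 + 544), Gamma_tss = 0, Gamma_tst = 0, Gamma_ttt = 4050*t^3/(2025*t^4 + 544)


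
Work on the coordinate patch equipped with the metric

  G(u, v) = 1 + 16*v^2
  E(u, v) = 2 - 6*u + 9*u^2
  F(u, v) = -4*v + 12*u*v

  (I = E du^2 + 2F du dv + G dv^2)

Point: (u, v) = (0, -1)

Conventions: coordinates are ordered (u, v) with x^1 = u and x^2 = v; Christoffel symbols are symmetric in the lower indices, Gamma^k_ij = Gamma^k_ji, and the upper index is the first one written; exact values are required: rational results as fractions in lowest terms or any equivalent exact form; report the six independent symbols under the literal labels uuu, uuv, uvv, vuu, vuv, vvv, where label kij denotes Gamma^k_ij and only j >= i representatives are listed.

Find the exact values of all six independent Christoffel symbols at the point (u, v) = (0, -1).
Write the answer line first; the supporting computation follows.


Answer: Gamma_uuu = -1/6, Gamma_uuv = 0, Gamma_uvv = -2/9, Gamma_vuu = -2/3, Gamma_vuv = 0, Gamma_vvv = -8/9

E = 2, F = 4, G = 17 at the point
E_u = -6, E_v = 0, F_u = -12, F_v = -4, G_u = 0, G_v = -32
EG - F^2 = 18;  g^inv = (1/18) * [[17, -4], [-4, 2]]
first-kind symbols [ij,l] = (1/2)(d_i g_jl + d_j g_il - d_l g_ij): [uu,u] = E_u/2 = -3, [uu,v] = F_u - E_v/2 = -12, [uv,u] = E_v/2 = 0, [uv,v] = G_u/2 = 0, [vv,u] = F_v - G_u/2 = -4, [vv,v] = G_v/2 = -16
Gamma^u_ij = (G*[ij,u] - F*[ij,v])/(EG - F^2), Gamma^v_ij = (E*[ij,v] - F*[ij,u])/(EG - F^2)


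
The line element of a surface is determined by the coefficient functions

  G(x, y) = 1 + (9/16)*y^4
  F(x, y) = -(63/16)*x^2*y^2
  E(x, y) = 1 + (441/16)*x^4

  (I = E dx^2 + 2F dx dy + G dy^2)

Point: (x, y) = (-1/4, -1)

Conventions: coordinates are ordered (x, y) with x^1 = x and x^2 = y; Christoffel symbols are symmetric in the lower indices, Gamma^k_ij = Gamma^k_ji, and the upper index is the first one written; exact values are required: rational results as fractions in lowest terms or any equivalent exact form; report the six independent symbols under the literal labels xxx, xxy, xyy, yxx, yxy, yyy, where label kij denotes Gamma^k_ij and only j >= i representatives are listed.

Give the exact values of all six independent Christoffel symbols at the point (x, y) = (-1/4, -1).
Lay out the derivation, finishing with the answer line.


E = 4537/4096, F = -63/256, G = 25/16 at the point
E_x = -441/256, E_y = 0, F_x = 63/32, F_y = 63/128, G_x = 0, G_y = -9/4
EG - F^2 = 6841/4096;  g^inv = (4096/6841) * [[25/16, 63/256], [63/256, 4537/4096]]
first-kind symbols [ij,l] = (1/2)(d_i g_jl + d_j g_il - d_l g_ij): [xx,x] = E_x/2 = -441/512, [xx,y] = F_x - E_y/2 = 63/32, [xy,x] = E_y/2 = 0, [xy,y] = G_x/2 = 0, [yy,x] = F_y - G_x/2 = 63/128, [yy,y] = G_y/2 = -9/8
Gamma^x_ij = (G*[ij,x] - F*[ij,y])/(EG - F^2), Gamma^y_ij = (E*[ij,y] - F*[ij,x])/(EG - F^2)

Answer: Gamma_xxx = -3528/6841, Gamma_xxy = 0, Gamma_xyy = 2016/6841, Gamma_yxx = 8064/6841, Gamma_yxy = 0, Gamma_yyy = -4608/6841


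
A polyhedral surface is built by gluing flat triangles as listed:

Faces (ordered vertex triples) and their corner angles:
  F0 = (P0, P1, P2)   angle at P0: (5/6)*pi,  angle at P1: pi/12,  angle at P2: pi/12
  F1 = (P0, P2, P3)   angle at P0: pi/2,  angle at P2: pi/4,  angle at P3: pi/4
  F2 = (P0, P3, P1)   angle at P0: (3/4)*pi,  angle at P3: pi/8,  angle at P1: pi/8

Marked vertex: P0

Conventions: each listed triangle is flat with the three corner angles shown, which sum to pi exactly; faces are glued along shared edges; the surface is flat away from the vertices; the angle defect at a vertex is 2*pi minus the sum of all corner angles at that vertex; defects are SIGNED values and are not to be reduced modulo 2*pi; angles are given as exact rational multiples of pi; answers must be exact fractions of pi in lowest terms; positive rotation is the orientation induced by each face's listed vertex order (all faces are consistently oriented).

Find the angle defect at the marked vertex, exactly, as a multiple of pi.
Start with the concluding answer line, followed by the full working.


Answer: defect(P0) = -pi/12

Sum of corner angles at P0: (25/12)*pi
defect = 2*pi - (25/12)*pi


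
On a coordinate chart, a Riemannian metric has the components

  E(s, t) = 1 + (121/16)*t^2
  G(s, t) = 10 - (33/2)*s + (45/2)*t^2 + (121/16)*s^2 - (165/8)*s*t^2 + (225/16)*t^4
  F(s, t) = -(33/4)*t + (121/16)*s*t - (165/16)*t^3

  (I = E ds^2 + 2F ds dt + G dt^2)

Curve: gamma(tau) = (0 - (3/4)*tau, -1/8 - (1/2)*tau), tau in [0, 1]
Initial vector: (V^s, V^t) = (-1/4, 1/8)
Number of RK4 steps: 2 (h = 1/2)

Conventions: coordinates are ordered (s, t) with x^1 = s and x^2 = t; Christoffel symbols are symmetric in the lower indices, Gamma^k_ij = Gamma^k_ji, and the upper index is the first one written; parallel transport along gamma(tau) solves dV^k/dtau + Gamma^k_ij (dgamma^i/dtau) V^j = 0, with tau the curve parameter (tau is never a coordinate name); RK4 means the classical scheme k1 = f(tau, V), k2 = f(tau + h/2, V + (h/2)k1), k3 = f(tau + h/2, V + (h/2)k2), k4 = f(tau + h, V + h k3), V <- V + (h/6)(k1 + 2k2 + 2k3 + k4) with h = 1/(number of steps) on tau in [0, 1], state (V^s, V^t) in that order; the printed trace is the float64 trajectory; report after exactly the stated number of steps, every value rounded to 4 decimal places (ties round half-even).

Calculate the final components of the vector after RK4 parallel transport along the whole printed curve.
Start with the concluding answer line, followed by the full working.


Answer: V^s = -0.2530, V^t = 0.1124

gamma'(tau) = (-3/4, -1/2); f(tau, V)^k = -Gamma^k_ij(gamma(tau)) gamma'^i(tau) V^j; h = 1/2; intermediate values shown to 6 dp
curve data and Christoffel symbols at the stage parameters:
  tau = 0.000000: gamma = (0.000000, -0.125000), gamma' = (-0.750000, -0.500000); Gamma_sss = 0.000000, Gamma_sst = -0.090260, Gamma_stt = -0.030771, Gamma_tss = 0.000000, Gamma_tst = -0.803113, Gamma_ttt = -0.273789
  tau = 0.250000: gamma = (-0.187500, -0.250000), gamma' = (-0.750000, -0.500000); Gamma_sss = 0.000000, Gamma_sst = -0.121700, Gamma_stt = -0.082977, Gamma_tss = 0.000000, Gamma_tst = -0.663817, Gamma_ttt = -0.452602
  tau = 0.500000: gamma = (-0.375000, -0.375000), gamma' = (-0.750000, -0.500000); Gamma_sss = 0.000000, Gamma_sst = -0.124142, Gamma_stt = -0.126964, Gamma_tss = 0.000000, Gamma_tst = -0.548765, Gamma_ttt = -0.561237
  tau = 0.750000: gamma = (-0.562500, -0.500000), gamma' = (-0.750000, -0.500000); Gamma_sss = 0.000000, Gamma_sst = -0.114691, Gamma_stt = -0.156397, Gamma_tss = 0.000000, Gamma_tst = -0.457461, Gamma_ttt = -0.623811
  tau = 1.000000: gamma = (-0.750000, -0.625000), gamma' = (-0.750000, -0.500000); Gamma_sss = 0.000000, Gamma_sst = -0.101515, Gamma_stt = -0.173037, Gamma_tss = 0.000000, Gamma_tst = -0.385526, Gamma_ttt = -0.657146
step 0: V^s = -0.2500, V^t = 0.1250
step 1: k1 = (0.000897, 0.007986), k2 = (-0.001662, -0.009064), k3 = (-0.001057, -0.005765), k4 = (-0.003572, -0.015788); V <- V + (h/6)(k1 + 2k2 + 2k3 + k4): V^s = -0.2507, V^t = 0.1219
step 2: k1 = (-0.003525, -0.015582), k2 = (-0.004949, -0.019740), k3 = (-0.004758, -0.018978), k4 = (-0.005436, -0.020645); V <- V + (h/6)(k1 + 2k2 + 2k3 + k4): V^s = -0.2530, V^t = 0.1124


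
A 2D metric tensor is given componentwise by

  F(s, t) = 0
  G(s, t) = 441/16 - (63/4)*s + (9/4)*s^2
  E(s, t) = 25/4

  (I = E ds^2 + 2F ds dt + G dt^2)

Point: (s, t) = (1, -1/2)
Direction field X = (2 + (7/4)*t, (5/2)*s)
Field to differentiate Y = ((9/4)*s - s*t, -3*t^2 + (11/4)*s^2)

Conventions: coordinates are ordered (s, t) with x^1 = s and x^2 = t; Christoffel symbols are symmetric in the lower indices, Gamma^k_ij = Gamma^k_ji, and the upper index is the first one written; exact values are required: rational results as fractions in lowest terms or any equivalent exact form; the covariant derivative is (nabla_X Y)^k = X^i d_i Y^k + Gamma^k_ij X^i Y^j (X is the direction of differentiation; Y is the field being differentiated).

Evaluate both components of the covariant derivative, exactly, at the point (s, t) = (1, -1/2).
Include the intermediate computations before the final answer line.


E = 25/4, F = 0, G = 225/16 at the point
E_s = 0, E_t = 0, F_s = 0, F_t = 0, G_s = -45/4, G_t = 0
EG - F^2 = 5625/64;  g^inv = (64/5625) * [[225/16, 0], [0, 25/4]]
first-kind symbols [ij,l] = (1/2)(d_i g_jl + d_j g_il - d_l g_ij): [ss,s] = E_s/2 = 0, [ss,t] = F_s - E_t/2 = 0, [st,s] = E_t/2 = 0, [st,t] = G_s/2 = -45/8, [tt,s] = F_t - G_s/2 = 45/8, [tt,t] = G_t/2 = 0
Gamma^s_ij = (G*[ij,s] - F*[ij,t])/(EG - F^2), Gamma^t_ij = (E*[ij,t] - F*[ij,s])/(EG - F^2)
Gamma_sss = 0, Gamma_sst = 0, Gamma_stt = 9/10, Gamma_tss = 0, Gamma_tst = -2/5, Gamma_ttt = 0
X = (9/8, 5/2), Y = (11/4, 2) at the point

Answer: (nabla_X Y)^s = 163/32, (nabla_X Y)^t = 803/80


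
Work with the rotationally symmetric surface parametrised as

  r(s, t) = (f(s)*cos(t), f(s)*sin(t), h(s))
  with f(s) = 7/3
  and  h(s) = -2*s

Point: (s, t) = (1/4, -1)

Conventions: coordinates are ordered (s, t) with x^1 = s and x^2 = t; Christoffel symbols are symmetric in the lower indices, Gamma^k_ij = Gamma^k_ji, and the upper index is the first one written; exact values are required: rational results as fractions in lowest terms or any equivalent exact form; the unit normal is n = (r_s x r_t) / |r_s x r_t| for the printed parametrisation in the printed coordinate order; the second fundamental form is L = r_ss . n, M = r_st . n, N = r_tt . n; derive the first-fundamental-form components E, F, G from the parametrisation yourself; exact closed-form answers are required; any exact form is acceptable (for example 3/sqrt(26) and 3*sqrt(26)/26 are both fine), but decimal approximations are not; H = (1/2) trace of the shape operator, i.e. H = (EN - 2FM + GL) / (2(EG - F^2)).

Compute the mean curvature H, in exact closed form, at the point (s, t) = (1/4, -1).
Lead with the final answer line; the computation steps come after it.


Answer: H = -3/14

f = 7/3, f' = 0, f'' = 0, h' = -2, h'' = 0
E = 4, F = 0, G = 49/9; answer radicand W^2 = 4
unnormalised second-form numerators: l = 0, m = 0, n = -14/3; L = l/sqrt(4), and similarly M = m/sqrt(W^2), N = n/sqrt(W^2)
H = (E*n - 2*F*m + G*l) / (2*(EG - F^2)*sqrt(W^2)); E*n - 2*F*m + G*l = -56/3, EG - F^2 = 196/9, so H = (-3/7)/sqrt(4)


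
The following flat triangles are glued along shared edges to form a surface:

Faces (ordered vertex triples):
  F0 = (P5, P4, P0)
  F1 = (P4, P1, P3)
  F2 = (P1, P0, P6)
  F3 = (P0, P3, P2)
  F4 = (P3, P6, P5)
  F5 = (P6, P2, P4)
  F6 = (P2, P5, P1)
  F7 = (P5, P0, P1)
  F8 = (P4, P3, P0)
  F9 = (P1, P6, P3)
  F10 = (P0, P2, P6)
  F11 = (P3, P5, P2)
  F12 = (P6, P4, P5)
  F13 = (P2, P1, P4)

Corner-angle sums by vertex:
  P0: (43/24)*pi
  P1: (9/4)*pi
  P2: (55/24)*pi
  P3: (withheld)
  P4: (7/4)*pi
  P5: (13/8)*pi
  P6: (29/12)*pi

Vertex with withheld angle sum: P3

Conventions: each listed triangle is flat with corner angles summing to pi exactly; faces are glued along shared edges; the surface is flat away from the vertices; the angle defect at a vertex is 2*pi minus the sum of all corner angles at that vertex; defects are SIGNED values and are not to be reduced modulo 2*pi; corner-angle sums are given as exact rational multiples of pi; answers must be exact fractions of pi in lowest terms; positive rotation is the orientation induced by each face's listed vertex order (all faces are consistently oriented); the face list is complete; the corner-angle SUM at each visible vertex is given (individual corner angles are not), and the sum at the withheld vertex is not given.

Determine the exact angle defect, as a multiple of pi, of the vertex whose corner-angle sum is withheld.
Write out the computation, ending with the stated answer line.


V = 7, E = 21, F = 14; chi = V - E + F = 0
Gauss-Bonnet: total defect = 2*pi*chi = 0; visible defects sum to -pi/8

Answer: defect(P3) = pi/8


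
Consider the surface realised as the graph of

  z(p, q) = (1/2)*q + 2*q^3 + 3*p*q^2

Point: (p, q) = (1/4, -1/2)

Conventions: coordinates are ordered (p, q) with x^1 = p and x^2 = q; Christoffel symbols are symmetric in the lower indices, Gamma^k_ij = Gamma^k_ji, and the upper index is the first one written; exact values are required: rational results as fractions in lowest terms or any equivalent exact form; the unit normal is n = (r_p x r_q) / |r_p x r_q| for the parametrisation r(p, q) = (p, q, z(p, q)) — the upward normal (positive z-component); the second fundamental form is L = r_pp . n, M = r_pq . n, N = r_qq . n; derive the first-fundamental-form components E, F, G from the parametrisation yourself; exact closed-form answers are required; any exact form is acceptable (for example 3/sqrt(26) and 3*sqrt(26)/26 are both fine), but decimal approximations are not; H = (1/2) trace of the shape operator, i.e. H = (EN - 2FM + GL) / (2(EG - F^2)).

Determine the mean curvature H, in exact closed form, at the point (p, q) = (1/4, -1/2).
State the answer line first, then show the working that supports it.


Answer: H = -9*sqrt(2)/100

z_p = 3/4, z_q = 5/4, z_pp = 0, z_pq = -3, z_qq = -9/2
E = 25/16, F = 15/16, G = 41/16; answer radicand W^2 = 25/8
unnormalised second-form numerators: l = 0, m = -3, n = -9/2; L = l/sqrt(25/8), and similarly M = m/sqrt(W^2), N = n/sqrt(W^2)
H = (E*n - 2*F*m + G*l) / (2*(EG - F^2)*sqrt(W^2)); E*n - 2*F*m + G*l = -45/32, EG - F^2 = 25/8, so H = (-9/40)/sqrt(25/8)
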